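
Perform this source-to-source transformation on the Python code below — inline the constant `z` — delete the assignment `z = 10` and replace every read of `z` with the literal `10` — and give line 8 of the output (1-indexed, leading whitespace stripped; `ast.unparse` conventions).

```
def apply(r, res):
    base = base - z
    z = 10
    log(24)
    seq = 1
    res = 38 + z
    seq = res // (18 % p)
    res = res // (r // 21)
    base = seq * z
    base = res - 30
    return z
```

base = seq * 10

Transformed code:
def apply(r, res):
    base = base - 10
    log(24)
    seq = 1
    res = 38 + 10
    seq = res // (18 % p)
    res = res // (r // 21)
    base = seq * 10
    base = res - 30
    return 10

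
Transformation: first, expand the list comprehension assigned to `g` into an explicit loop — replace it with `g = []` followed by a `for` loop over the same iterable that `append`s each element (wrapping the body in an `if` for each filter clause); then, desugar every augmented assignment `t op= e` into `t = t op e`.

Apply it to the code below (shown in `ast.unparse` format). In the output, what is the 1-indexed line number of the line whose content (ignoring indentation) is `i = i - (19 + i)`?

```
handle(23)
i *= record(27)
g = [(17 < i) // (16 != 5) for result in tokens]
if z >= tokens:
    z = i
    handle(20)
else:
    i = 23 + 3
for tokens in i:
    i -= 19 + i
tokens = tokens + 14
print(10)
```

12

Transformed code:
handle(23)
i = i * record(27)
g = []
for result in tokens:
    g.append((17 < i) // (16 != 5))
if z >= tokens:
    z = i
    handle(20)
else:
    i = 23 + 3
for tokens in i:
    i = i - (19 + i)
tokens = tokens + 14
print(10)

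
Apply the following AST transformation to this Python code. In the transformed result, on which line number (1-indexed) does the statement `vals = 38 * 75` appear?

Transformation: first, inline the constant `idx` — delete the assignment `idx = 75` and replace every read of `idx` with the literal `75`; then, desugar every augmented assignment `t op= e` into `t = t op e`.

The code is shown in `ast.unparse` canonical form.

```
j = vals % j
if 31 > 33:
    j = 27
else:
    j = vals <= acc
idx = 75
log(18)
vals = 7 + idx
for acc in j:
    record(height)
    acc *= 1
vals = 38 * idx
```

Transformed code:
j = vals % j
if 31 > 33:
    j = 27
else:
    j = vals <= acc
log(18)
vals = 7 + 75
for acc in j:
    record(height)
    acc = acc * 1
vals = 38 * 75

11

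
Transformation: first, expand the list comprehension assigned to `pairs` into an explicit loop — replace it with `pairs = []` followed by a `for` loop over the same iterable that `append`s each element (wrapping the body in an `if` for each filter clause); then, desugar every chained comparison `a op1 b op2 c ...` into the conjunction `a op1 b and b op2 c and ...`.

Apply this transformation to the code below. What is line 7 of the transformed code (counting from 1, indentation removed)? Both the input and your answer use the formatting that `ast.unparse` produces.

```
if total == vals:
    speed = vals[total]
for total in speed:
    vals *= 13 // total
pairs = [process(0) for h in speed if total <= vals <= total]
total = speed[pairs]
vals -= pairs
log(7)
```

if total <= vals and vals <= total:

Transformed code:
if total == vals:
    speed = vals[total]
for total in speed:
    vals *= 13 // total
pairs = []
for h in speed:
    if total <= vals and vals <= total:
        pairs.append(process(0))
total = speed[pairs]
vals -= pairs
log(7)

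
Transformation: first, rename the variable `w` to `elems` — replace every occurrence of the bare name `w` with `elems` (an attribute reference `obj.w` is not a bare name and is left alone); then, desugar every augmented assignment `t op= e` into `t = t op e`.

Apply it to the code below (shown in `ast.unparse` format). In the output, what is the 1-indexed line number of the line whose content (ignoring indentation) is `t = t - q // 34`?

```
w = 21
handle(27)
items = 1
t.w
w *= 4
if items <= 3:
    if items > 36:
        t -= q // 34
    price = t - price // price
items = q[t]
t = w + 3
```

Transformed code:
elems = 21
handle(27)
items = 1
t.w
elems = elems * 4
if items <= 3:
    if items > 36:
        t = t - q // 34
    price = t - price // price
items = q[t]
t = elems + 3

8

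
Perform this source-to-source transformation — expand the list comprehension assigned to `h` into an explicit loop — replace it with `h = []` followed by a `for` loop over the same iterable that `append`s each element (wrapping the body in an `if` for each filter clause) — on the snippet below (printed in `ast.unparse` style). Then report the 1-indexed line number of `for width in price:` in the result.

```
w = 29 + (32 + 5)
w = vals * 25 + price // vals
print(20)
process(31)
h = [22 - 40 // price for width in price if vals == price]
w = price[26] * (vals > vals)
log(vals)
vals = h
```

Transformed code:
w = 29 + (32 + 5)
w = vals * 25 + price // vals
print(20)
process(31)
h = []
for width in price:
    if vals == price:
        h.append(22 - 40 // price)
w = price[26] * (vals > vals)
log(vals)
vals = h

6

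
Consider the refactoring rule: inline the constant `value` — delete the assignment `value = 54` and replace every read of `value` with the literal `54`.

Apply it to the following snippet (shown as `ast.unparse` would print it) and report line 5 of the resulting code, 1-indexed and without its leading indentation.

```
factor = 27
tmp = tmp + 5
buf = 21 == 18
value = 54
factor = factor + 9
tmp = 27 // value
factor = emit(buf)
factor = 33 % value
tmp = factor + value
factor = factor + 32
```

tmp = 27 // 54

Transformed code:
factor = 27
tmp = tmp + 5
buf = 21 == 18
factor = factor + 9
tmp = 27 // 54
factor = emit(buf)
factor = 33 % 54
tmp = factor + 54
factor = factor + 32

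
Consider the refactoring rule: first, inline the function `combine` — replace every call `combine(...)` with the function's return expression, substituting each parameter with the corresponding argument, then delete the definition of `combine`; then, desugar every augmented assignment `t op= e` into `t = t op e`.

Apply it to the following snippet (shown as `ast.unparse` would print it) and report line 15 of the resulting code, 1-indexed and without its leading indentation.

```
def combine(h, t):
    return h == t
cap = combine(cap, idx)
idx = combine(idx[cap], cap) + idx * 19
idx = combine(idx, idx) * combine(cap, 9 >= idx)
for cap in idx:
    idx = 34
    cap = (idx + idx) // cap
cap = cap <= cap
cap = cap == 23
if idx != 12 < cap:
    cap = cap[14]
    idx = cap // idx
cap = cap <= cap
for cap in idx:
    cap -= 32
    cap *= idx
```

cap = cap * idx

Transformed code:
cap = cap == idx
idx = (idx[cap] == cap) + idx * 19
idx = (idx == idx) * (cap == (9 >= idx))
for cap in idx:
    idx = 34
    cap = (idx + idx) // cap
cap = cap <= cap
cap = cap == 23
if idx != 12 < cap:
    cap = cap[14]
    idx = cap // idx
cap = cap <= cap
for cap in idx:
    cap = cap - 32
    cap = cap * idx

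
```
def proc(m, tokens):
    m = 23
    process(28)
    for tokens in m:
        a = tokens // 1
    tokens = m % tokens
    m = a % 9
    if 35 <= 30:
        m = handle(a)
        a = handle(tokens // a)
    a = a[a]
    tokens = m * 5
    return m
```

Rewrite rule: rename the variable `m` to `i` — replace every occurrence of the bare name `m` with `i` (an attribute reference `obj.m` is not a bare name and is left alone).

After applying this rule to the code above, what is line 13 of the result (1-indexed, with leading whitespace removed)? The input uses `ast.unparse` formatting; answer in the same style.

return i

Transformed code:
def proc(i, tokens):
    i = 23
    process(28)
    for tokens in i:
        a = tokens // 1
    tokens = i % tokens
    i = a % 9
    if 35 <= 30:
        i = handle(a)
        a = handle(tokens // a)
    a = a[a]
    tokens = i * 5
    return i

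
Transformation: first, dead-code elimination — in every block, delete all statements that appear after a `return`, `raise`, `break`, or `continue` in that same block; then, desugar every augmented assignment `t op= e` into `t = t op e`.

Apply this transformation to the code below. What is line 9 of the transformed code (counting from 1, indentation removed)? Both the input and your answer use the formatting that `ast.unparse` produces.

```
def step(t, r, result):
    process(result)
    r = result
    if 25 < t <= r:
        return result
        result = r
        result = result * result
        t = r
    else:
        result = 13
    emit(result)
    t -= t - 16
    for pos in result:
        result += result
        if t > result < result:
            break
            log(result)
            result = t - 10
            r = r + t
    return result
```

t = t - (t - 16)

Transformed code:
def step(t, r, result):
    process(result)
    r = result
    if 25 < t <= r:
        return result
    else:
        result = 13
    emit(result)
    t = t - (t - 16)
    for pos in result:
        result = result + result
        if t > result < result:
            break
    return result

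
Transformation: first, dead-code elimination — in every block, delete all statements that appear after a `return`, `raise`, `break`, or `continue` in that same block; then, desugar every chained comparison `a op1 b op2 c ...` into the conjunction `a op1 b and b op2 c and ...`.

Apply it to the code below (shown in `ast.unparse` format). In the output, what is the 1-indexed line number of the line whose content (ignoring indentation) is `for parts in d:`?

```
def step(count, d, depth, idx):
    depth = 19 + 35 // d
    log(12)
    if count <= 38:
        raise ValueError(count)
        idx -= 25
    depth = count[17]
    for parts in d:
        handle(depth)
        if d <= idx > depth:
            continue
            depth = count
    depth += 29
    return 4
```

7

Transformed code:
def step(count, d, depth, idx):
    depth = 19 + 35 // d
    log(12)
    if count <= 38:
        raise ValueError(count)
    depth = count[17]
    for parts in d:
        handle(depth)
        if d <= idx and idx > depth:
            continue
    depth += 29
    return 4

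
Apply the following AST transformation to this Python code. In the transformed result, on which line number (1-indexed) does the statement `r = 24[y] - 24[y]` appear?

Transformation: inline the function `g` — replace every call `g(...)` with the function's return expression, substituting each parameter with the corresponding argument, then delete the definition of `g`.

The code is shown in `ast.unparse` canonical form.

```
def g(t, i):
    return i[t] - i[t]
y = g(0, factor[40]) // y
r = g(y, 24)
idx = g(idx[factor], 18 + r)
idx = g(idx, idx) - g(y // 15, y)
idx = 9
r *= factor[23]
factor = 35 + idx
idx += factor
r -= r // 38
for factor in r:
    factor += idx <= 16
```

Transformed code:
y = (factor[40][0] - factor[40][0]) // y
r = 24[y] - 24[y]
idx = (18 + r)[idx[factor]] - (18 + r)[idx[factor]]
idx = idx[idx] - idx[idx] - (y[y // 15] - y[y // 15])
idx = 9
r *= factor[23]
factor = 35 + idx
idx += factor
r -= r // 38
for factor in r:
    factor += idx <= 16

2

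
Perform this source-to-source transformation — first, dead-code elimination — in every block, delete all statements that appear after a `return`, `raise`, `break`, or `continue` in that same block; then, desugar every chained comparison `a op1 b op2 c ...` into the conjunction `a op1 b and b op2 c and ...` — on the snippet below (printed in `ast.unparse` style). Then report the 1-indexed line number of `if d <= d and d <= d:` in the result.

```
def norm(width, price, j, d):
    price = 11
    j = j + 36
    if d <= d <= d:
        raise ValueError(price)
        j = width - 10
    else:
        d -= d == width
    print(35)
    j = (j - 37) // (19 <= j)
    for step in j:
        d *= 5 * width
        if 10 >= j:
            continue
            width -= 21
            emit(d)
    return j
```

4

Transformed code:
def norm(width, price, j, d):
    price = 11
    j = j + 36
    if d <= d and d <= d:
        raise ValueError(price)
    else:
        d -= d == width
    print(35)
    j = (j - 37) // (19 <= j)
    for step in j:
        d *= 5 * width
        if 10 >= j:
            continue
    return j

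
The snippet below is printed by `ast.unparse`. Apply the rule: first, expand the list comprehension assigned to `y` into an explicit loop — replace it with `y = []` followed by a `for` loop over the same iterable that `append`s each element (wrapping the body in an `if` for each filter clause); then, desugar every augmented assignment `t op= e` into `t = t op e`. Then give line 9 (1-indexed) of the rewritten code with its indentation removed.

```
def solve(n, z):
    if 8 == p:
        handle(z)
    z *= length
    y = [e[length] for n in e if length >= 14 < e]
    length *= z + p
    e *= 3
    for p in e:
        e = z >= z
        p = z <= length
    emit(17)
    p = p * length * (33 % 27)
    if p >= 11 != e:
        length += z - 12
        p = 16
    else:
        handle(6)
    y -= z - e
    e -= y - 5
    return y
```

Transformed code:
def solve(n, z):
    if 8 == p:
        handle(z)
    z = z * length
    y = []
    for n in e:
        if length >= 14 < e:
            y.append(e[length])
    length = length * (z + p)
    e = e * 3
    for p in e:
        e = z >= z
        p = z <= length
    emit(17)
    p = p * length * (33 % 27)
    if p >= 11 != e:
        length = length + (z - 12)
        p = 16
    else:
        handle(6)
    y = y - (z - e)
    e = e - (y - 5)
    return y

length = length * (z + p)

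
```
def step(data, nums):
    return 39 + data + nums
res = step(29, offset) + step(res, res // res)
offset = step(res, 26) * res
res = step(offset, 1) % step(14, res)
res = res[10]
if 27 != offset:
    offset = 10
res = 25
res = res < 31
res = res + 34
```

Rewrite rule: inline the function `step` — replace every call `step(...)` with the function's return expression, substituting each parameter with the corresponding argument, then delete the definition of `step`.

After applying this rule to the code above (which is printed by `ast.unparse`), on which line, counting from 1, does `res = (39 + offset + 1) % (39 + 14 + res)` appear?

3

Transformed code:
res = 39 + 29 + offset + (39 + res + res // res)
offset = (39 + res + 26) * res
res = (39 + offset + 1) % (39 + 14 + res)
res = res[10]
if 27 != offset:
    offset = 10
res = 25
res = res < 31
res = res + 34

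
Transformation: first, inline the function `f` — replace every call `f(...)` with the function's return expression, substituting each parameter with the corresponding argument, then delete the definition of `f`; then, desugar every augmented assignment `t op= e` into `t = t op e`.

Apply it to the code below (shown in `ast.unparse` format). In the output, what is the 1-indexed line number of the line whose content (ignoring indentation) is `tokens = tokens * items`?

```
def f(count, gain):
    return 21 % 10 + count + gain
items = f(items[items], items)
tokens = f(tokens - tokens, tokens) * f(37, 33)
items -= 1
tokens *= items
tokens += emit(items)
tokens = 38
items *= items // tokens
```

Transformed code:
items = 21 % 10 + items[items] + items
tokens = (21 % 10 + (tokens - tokens) + tokens) * (21 % 10 + 37 + 33)
items = items - 1
tokens = tokens * items
tokens = tokens + emit(items)
tokens = 38
items = items * (items // tokens)

4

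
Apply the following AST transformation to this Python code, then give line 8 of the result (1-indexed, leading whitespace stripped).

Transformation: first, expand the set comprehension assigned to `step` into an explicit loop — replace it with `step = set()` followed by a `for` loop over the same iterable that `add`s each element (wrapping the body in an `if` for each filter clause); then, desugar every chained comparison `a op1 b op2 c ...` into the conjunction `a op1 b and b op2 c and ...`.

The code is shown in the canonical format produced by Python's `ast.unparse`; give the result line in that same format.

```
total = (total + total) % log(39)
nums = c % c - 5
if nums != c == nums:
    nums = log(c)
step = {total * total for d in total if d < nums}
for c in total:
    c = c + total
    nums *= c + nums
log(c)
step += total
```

step.add(total * total)

Transformed code:
total = (total + total) % log(39)
nums = c % c - 5
if nums != c and c == nums:
    nums = log(c)
step = set()
for d in total:
    if d < nums:
        step.add(total * total)
for c in total:
    c = c + total
    nums *= c + nums
log(c)
step += total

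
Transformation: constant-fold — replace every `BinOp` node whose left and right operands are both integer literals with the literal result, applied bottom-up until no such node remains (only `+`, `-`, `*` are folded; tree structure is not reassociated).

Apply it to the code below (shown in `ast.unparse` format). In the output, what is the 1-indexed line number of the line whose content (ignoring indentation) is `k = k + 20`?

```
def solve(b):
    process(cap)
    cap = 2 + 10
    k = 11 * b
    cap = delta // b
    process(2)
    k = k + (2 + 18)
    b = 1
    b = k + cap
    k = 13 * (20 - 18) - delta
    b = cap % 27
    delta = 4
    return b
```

7

Transformed code:
def solve(b):
    process(cap)
    cap = 12
    k = 11 * b
    cap = delta // b
    process(2)
    k = k + 20
    b = 1
    b = k + cap
    k = 26 - delta
    b = cap % 27
    delta = 4
    return b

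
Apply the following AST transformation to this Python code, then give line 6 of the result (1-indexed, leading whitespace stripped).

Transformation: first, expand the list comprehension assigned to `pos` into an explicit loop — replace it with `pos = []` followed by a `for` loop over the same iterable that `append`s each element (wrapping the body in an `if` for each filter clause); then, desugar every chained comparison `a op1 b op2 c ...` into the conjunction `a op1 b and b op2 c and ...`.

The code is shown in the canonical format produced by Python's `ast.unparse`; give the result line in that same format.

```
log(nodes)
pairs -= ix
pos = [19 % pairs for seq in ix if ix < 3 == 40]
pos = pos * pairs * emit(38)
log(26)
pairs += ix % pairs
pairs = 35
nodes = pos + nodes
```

pos.append(19 % pairs)

Transformed code:
log(nodes)
pairs -= ix
pos = []
for seq in ix:
    if ix < 3 and 3 == 40:
        pos.append(19 % pairs)
pos = pos * pairs * emit(38)
log(26)
pairs += ix % pairs
pairs = 35
nodes = pos + nodes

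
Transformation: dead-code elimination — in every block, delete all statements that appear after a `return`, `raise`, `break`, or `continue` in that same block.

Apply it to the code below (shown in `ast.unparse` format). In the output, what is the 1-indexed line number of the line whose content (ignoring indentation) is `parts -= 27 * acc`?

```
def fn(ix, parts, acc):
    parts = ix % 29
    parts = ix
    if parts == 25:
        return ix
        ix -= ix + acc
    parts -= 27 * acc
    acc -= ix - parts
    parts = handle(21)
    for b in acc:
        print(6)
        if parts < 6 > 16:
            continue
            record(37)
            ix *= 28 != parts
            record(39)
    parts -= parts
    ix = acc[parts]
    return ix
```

Transformed code:
def fn(ix, parts, acc):
    parts = ix % 29
    parts = ix
    if parts == 25:
        return ix
    parts -= 27 * acc
    acc -= ix - parts
    parts = handle(21)
    for b in acc:
        print(6)
        if parts < 6 > 16:
            continue
    parts -= parts
    ix = acc[parts]
    return ix

6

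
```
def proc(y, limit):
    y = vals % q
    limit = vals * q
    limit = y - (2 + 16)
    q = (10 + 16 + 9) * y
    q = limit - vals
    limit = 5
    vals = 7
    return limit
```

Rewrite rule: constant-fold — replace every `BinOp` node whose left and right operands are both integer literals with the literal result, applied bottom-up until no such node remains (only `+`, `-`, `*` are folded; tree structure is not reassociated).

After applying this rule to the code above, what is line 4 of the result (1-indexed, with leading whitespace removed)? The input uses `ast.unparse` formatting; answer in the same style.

Transformed code:
def proc(y, limit):
    y = vals % q
    limit = vals * q
    limit = y - 18
    q = 35 * y
    q = limit - vals
    limit = 5
    vals = 7
    return limit

limit = y - 18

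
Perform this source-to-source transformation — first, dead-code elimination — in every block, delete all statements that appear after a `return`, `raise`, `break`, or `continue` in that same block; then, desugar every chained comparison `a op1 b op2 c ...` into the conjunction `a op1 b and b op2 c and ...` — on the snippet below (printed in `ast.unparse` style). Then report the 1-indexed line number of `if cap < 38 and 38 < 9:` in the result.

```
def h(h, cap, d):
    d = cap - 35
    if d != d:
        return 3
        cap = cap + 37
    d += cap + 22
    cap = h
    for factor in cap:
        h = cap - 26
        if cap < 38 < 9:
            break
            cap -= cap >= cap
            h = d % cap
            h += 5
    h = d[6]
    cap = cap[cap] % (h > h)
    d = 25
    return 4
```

9

Transformed code:
def h(h, cap, d):
    d = cap - 35
    if d != d:
        return 3
    d += cap + 22
    cap = h
    for factor in cap:
        h = cap - 26
        if cap < 38 and 38 < 9:
            break
    h = d[6]
    cap = cap[cap] % (h > h)
    d = 25
    return 4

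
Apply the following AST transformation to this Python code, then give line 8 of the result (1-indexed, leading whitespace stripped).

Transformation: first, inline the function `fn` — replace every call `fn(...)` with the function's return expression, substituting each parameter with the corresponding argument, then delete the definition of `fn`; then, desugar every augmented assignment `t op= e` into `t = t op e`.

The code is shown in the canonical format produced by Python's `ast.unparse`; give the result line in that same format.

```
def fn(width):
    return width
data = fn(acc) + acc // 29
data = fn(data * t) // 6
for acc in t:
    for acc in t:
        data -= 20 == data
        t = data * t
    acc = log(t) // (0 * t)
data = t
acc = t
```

Transformed code:
data = acc + acc // 29
data = data * t // 6
for acc in t:
    for acc in t:
        data = data - (20 == data)
        t = data * t
    acc = log(t) // (0 * t)
data = t
acc = t

data = t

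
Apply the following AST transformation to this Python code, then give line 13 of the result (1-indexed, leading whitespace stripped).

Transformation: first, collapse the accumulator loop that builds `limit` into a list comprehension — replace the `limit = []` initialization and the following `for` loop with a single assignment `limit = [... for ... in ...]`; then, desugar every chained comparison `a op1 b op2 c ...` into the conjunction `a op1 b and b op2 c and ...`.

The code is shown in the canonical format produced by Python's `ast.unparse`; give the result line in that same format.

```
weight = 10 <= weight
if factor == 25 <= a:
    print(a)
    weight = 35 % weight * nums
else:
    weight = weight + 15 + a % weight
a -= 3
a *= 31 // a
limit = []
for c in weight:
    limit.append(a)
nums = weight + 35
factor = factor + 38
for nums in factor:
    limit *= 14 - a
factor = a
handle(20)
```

limit *= 14 - a

Transformed code:
weight = 10 <= weight
if factor == 25 and 25 <= a:
    print(a)
    weight = 35 % weight * nums
else:
    weight = weight + 15 + a % weight
a -= 3
a *= 31 // a
limit = [a for c in weight]
nums = weight + 35
factor = factor + 38
for nums in factor:
    limit *= 14 - a
factor = a
handle(20)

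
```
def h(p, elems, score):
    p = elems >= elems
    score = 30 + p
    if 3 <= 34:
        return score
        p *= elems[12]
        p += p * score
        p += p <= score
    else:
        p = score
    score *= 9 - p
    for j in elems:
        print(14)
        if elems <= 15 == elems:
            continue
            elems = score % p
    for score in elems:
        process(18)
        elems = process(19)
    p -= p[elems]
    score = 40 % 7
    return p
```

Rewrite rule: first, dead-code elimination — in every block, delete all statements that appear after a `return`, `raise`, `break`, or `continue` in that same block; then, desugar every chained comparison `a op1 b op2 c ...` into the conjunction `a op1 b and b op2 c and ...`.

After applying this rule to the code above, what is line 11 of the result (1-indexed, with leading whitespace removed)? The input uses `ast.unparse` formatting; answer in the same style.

Transformed code:
def h(p, elems, score):
    p = elems >= elems
    score = 30 + p
    if 3 <= 34:
        return score
    else:
        p = score
    score *= 9 - p
    for j in elems:
        print(14)
        if elems <= 15 and 15 == elems:
            continue
    for score in elems:
        process(18)
        elems = process(19)
    p -= p[elems]
    score = 40 % 7
    return p

if elems <= 15 and 15 == elems:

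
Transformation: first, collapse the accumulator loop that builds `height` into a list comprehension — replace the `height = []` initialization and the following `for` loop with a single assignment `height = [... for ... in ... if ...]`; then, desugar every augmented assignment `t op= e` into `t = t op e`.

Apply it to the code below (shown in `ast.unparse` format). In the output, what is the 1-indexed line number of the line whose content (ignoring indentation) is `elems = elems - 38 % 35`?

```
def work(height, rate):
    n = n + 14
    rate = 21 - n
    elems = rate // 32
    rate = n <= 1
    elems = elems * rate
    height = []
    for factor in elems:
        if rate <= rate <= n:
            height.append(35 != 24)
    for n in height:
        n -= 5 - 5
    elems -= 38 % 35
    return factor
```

10

Transformed code:
def work(height, rate):
    n = n + 14
    rate = 21 - n
    elems = rate // 32
    rate = n <= 1
    elems = elems * rate
    height = [35 != 24 for factor in elems if rate <= rate <= n]
    for n in height:
        n = n - (5 - 5)
    elems = elems - 38 % 35
    return factor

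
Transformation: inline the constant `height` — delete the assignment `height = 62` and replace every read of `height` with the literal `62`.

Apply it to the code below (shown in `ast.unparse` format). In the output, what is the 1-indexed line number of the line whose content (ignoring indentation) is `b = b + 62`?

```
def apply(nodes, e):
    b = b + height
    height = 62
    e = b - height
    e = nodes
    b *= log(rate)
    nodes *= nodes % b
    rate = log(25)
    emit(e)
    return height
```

Transformed code:
def apply(nodes, e):
    b = b + 62
    e = b - 62
    e = nodes
    b *= log(rate)
    nodes *= nodes % b
    rate = log(25)
    emit(e)
    return 62

2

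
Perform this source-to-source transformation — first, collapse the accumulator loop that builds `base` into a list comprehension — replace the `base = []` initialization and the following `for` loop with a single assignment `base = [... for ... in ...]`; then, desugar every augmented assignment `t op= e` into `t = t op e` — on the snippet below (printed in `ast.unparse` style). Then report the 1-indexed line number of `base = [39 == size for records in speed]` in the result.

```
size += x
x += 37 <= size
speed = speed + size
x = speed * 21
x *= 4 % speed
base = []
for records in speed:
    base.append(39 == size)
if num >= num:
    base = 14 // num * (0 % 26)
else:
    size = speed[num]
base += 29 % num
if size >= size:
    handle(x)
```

6

Transformed code:
size = size + x
x = x + (37 <= size)
speed = speed + size
x = speed * 21
x = x * (4 % speed)
base = [39 == size for records in speed]
if num >= num:
    base = 14 // num * (0 % 26)
else:
    size = speed[num]
base = base + 29 % num
if size >= size:
    handle(x)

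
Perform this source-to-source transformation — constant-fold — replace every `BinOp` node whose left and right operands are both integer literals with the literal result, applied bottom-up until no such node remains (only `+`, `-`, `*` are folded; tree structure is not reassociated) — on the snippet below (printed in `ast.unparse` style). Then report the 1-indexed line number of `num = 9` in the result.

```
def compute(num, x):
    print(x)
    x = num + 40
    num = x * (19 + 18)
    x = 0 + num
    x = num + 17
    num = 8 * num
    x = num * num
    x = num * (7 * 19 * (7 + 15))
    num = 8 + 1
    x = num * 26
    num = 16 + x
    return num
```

10

Transformed code:
def compute(num, x):
    print(x)
    x = num + 40
    num = x * 37
    x = 0 + num
    x = num + 17
    num = 8 * num
    x = num * num
    x = num * 2926
    num = 9
    x = num * 26
    num = 16 + x
    return num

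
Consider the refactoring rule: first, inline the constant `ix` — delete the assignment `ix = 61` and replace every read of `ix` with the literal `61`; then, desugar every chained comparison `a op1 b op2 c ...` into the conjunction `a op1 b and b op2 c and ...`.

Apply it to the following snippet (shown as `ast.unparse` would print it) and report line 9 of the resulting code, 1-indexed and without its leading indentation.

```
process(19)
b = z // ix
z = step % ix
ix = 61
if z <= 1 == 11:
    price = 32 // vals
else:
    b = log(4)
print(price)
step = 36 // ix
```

step = 36 // 61

Transformed code:
process(19)
b = z // 61
z = step % 61
if z <= 1 and 1 == 11:
    price = 32 // vals
else:
    b = log(4)
print(price)
step = 36 // 61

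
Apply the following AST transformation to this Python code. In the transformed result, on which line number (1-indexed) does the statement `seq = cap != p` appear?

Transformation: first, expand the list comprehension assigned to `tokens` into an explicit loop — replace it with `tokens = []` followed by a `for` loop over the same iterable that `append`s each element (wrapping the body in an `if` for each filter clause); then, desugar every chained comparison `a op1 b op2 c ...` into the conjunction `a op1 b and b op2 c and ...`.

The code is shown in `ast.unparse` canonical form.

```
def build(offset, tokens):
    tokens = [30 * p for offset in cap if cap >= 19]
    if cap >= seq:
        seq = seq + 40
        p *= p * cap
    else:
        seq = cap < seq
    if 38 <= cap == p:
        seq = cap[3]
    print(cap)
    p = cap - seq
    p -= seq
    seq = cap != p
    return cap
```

Transformed code:
def build(offset, tokens):
    tokens = []
    for offset in cap:
        if cap >= 19:
            tokens.append(30 * p)
    if cap >= seq:
        seq = seq + 40
        p *= p * cap
    else:
        seq = cap < seq
    if 38 <= cap and cap == p:
        seq = cap[3]
    print(cap)
    p = cap - seq
    p -= seq
    seq = cap != p
    return cap

16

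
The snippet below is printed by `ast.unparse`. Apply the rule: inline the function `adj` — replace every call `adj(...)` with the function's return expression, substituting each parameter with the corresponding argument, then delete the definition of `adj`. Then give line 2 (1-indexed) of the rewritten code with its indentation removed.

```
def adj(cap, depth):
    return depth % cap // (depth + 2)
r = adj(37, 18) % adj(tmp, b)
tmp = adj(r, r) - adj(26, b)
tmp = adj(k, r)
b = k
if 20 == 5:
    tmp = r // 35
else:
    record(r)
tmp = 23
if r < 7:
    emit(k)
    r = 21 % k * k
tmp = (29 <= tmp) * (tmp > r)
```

Transformed code:
r = 18 % 37 // (18 + 2) % (b % tmp // (b + 2))
tmp = r % r // (r + 2) - b % 26 // (b + 2)
tmp = r % k // (r + 2)
b = k
if 20 == 5:
    tmp = r // 35
else:
    record(r)
tmp = 23
if r < 7:
    emit(k)
    r = 21 % k * k
tmp = (29 <= tmp) * (tmp > r)

tmp = r % r // (r + 2) - b % 26 // (b + 2)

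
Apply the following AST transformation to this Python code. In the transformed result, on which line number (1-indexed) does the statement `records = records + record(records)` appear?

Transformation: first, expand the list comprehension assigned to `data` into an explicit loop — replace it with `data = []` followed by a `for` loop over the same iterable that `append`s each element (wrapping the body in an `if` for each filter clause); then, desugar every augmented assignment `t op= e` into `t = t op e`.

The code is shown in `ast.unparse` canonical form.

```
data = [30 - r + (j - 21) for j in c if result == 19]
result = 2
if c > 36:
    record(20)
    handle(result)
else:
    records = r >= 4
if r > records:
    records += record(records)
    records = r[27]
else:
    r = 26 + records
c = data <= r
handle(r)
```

12

Transformed code:
data = []
for j in c:
    if result == 19:
        data.append(30 - r + (j - 21))
result = 2
if c > 36:
    record(20)
    handle(result)
else:
    records = r >= 4
if r > records:
    records = records + record(records)
    records = r[27]
else:
    r = 26 + records
c = data <= r
handle(r)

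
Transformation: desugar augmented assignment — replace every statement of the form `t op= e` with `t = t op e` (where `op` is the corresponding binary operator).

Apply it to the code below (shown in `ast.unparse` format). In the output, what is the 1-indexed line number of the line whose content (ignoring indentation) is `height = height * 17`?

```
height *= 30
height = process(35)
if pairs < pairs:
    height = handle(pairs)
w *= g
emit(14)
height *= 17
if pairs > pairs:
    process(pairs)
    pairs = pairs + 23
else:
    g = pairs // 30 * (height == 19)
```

Transformed code:
height = height * 30
height = process(35)
if pairs < pairs:
    height = handle(pairs)
w = w * g
emit(14)
height = height * 17
if pairs > pairs:
    process(pairs)
    pairs = pairs + 23
else:
    g = pairs // 30 * (height == 19)

7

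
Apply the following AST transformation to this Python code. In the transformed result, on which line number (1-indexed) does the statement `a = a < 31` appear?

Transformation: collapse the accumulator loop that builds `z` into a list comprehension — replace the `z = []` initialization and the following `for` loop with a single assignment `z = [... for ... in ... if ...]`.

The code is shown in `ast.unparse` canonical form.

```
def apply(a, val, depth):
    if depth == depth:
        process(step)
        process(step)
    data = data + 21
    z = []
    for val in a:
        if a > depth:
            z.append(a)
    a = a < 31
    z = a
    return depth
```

Transformed code:
def apply(a, val, depth):
    if depth == depth:
        process(step)
        process(step)
    data = data + 21
    z = [a for val in a if a > depth]
    a = a < 31
    z = a
    return depth

7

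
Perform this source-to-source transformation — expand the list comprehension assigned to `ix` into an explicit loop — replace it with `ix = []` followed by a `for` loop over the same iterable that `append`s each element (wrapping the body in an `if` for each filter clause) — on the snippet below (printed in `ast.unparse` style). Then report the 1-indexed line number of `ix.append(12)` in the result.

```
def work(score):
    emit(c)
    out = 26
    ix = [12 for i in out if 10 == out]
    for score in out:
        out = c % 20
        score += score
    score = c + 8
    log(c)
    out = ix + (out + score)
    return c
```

Transformed code:
def work(score):
    emit(c)
    out = 26
    ix = []
    for i in out:
        if 10 == out:
            ix.append(12)
    for score in out:
        out = c % 20
        score += score
    score = c + 8
    log(c)
    out = ix + (out + score)
    return c

7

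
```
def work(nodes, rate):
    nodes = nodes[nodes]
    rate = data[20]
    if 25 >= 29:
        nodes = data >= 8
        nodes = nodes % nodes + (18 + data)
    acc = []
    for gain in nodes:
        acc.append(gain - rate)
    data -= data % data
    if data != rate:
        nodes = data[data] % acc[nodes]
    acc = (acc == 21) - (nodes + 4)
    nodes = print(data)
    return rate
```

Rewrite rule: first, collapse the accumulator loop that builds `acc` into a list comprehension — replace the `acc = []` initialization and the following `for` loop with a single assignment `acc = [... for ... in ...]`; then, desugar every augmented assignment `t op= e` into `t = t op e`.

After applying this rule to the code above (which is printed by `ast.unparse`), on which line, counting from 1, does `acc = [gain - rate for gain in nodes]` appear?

7

Transformed code:
def work(nodes, rate):
    nodes = nodes[nodes]
    rate = data[20]
    if 25 >= 29:
        nodes = data >= 8
        nodes = nodes % nodes + (18 + data)
    acc = [gain - rate for gain in nodes]
    data = data - data % data
    if data != rate:
        nodes = data[data] % acc[nodes]
    acc = (acc == 21) - (nodes + 4)
    nodes = print(data)
    return rate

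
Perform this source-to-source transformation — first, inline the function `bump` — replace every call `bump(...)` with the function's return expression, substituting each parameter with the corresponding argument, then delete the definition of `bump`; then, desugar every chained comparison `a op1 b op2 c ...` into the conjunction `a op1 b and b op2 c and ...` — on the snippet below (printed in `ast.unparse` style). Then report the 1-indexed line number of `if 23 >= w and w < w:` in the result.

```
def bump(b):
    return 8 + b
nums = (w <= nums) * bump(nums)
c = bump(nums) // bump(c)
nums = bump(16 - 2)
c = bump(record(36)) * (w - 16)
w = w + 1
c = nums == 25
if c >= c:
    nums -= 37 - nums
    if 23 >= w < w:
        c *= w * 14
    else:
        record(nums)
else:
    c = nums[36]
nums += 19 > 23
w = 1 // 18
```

Transformed code:
nums = (w <= nums) * (8 + nums)
c = (8 + nums) // (8 + c)
nums = 8 + (16 - 2)
c = (8 + record(36)) * (w - 16)
w = w + 1
c = nums == 25
if c >= c:
    nums -= 37 - nums
    if 23 >= w and w < w:
        c *= w * 14
    else:
        record(nums)
else:
    c = nums[36]
nums += 19 > 23
w = 1 // 18

9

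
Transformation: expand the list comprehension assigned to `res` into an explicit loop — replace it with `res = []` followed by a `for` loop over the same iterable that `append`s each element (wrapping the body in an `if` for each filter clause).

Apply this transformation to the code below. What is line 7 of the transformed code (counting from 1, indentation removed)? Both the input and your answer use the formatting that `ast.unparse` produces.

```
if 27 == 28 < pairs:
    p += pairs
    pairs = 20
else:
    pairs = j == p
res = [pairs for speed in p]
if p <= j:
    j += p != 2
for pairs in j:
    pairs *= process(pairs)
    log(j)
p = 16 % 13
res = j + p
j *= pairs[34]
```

Transformed code:
if 27 == 28 < pairs:
    p += pairs
    pairs = 20
else:
    pairs = j == p
res = []
for speed in p:
    res.append(pairs)
if p <= j:
    j += p != 2
for pairs in j:
    pairs *= process(pairs)
    log(j)
p = 16 % 13
res = j + p
j *= pairs[34]

for speed in p:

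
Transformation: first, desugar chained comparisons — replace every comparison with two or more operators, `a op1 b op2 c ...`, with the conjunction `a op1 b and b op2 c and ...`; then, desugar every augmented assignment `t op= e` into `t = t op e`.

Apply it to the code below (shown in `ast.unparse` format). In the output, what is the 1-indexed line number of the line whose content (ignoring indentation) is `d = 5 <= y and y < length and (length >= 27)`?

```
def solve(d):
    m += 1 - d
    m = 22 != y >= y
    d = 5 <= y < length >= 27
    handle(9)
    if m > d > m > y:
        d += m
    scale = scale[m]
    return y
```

4

Transformed code:
def solve(d):
    m = m + (1 - d)
    m = 22 != y and y >= y
    d = 5 <= y and y < length and (length >= 27)
    handle(9)
    if m > d and d > m and (m > y):
        d = d + m
    scale = scale[m]
    return y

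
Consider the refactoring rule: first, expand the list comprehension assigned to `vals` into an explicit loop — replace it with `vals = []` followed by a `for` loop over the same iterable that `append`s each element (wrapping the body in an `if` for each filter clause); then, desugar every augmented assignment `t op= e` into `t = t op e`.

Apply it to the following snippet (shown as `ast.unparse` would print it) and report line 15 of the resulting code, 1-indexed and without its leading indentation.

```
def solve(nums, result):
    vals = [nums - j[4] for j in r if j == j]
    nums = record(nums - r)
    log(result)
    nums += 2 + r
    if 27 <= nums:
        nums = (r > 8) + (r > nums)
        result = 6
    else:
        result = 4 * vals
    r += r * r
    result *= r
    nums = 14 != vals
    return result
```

Transformed code:
def solve(nums, result):
    vals = []
    for j in r:
        if j == j:
            vals.append(nums - j[4])
    nums = record(nums - r)
    log(result)
    nums = nums + (2 + r)
    if 27 <= nums:
        nums = (r > 8) + (r > nums)
        result = 6
    else:
        result = 4 * vals
    r = r + r * r
    result = result * r
    nums = 14 != vals
    return result

result = result * r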